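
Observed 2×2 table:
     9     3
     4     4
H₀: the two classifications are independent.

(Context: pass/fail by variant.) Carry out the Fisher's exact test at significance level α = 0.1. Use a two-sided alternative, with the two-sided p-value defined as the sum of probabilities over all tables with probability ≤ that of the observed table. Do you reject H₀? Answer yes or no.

Margins: r₁=12, r₂=8, c₁=13, c₂=7, n=20
p_obs = C(12,9)·C(8,4)/C(20,13); sum pmf over tables with pmf ≤ p_obs
p-value (two-sided) = 0.35635
At α=0.1: p ≥ α → fail to reject H₀

reject H₀: no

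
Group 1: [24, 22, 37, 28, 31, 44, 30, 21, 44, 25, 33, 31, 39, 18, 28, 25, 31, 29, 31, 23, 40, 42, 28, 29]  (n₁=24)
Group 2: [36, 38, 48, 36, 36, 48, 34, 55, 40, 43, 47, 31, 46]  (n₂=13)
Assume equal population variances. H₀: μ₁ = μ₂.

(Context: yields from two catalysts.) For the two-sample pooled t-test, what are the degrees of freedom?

df = n₁ + n₂ − 2 = 24 + 13 − 2 = 35

degrees of freedom = 35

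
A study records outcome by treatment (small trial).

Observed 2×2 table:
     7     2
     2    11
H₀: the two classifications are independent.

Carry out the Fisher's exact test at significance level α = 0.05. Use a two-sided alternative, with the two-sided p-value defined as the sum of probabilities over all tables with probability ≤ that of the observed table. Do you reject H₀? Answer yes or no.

Margins: r₁=9, r₂=13, c₁=9, c₂=13, n=22
p_obs = C(9,7)·C(13,2)/C(22,9); sum pmf over tables with pmf ≤ p_obs
p-value (two-sided) = 0.00732
At α=0.05: p < α → reject H₀

reject H₀: yes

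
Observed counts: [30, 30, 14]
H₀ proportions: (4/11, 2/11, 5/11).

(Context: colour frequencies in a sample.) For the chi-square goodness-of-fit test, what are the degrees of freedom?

degrees of freedom = 2

df = k − 1 = 3 − 1 = 2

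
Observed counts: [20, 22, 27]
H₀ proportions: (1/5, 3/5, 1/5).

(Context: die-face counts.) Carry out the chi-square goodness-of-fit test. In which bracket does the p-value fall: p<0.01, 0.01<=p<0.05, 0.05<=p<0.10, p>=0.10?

p-value bracket: p<0.01

n = 69; E_i = n·p_i = [13.80, 41.40, 13.80]
χ² = (20−13.80)²/13.80 + (22−41.40)²/41.40 + (27−13.80)²/13.80 = 24.5024
df = 2
p-value (upper-tail) = 0.00000
→ bracket: p<0.01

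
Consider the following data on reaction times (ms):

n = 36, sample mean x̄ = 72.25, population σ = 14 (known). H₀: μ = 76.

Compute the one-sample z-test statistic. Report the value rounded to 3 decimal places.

test statistic = -1.607

SE = σ/√n = 14/√36 = 2.3333
z = (x̄−μ₀)/SE = (72.25−76)/2.3333 = -1.6071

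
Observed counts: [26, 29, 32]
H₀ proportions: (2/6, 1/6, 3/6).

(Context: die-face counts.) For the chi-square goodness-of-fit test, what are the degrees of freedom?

df = k − 1 = 3 − 1 = 2

degrees of freedom = 2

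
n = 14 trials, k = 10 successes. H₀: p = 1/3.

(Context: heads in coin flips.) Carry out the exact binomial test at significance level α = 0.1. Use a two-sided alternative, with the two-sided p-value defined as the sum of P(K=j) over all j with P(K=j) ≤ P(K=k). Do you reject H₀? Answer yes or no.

Exact binomial: n=14, k=10, p₀=1/3=0.3333
P(X=j) = C(n,j)·p₀^j·(1−p₀)^(n−j); p = Σ P(X=j) over j with P(X=j) ≤ P(X=10)
p-value (two-sided) = 0.00404
At α=0.1: p < α → reject H₀

reject H₀: yes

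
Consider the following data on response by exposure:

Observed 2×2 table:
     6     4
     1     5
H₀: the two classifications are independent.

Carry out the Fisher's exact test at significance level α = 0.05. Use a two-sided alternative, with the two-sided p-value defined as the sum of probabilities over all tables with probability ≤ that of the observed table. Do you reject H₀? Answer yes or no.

reject H₀: no

Margins: r₁=10, r₂=6, c₁=7, c₂=9, n=16
p_obs = C(10,6)·C(6,1)/C(16,7); sum pmf over tables with pmf ≤ p_obs
p-value (two-sided) = 0.14510
At α=0.05: p ≥ α → fail to reject H₀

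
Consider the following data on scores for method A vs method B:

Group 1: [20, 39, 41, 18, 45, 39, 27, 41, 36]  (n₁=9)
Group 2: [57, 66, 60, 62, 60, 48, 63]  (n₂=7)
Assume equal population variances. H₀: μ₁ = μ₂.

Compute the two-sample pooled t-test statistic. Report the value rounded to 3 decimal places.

x̄₁=34.000, s₁=9.836, n₁=9
x̄₂=59.429, s₂=5.769, n₂=7
s_p² = [8·9.836² + 6·5.769²]/14 = 69.5510
SE = √(s_p²·(1/9+1/7)) = 4.2028
t = (34.000−59.429)/4.2028 = -6.0503
df = 14

test statistic = -6.050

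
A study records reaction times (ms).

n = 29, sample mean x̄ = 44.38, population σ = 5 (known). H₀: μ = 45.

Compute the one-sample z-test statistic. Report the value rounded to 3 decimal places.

SE = σ/√n = 5/√29 = 0.9285
z = (x̄−μ₀)/SE = (44.38−45)/0.9285 = -0.6678

test statistic = -0.668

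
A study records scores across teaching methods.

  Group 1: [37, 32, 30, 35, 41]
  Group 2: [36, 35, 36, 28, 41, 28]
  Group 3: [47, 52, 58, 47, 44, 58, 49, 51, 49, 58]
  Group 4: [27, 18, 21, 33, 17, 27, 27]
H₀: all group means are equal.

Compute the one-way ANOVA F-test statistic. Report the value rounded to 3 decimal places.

Group means [35.00, 34.00, 51.30, 24.29], grand mean 37.929
SSB = Σnᵢ(x̄ᵢ−x̄)² = 3226.329; SSW = ΣΣ(x−x̄ᵢ)² = 641.529
MSB = 3226.329/3 = 1075.4429; MSW = 641.529/24 = 26.7304
F = MSB/MSW = 40.2330
df = (3, 24)

test statistic = 40.233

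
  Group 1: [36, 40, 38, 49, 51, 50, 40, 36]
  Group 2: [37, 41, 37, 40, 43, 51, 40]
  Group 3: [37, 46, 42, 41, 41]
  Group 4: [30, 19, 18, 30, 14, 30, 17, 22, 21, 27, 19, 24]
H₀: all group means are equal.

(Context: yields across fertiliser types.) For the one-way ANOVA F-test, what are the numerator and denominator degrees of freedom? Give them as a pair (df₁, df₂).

k = 4 groups, N = 32 total
df = (k−1, N−k) = (4−1, 32−4) = (3, 28)

degrees of freedom = [3, 28]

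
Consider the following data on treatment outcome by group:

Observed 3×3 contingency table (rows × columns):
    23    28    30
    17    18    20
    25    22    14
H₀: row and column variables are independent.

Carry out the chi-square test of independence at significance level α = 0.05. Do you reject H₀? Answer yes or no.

Row totals [81, 55, 61], col totals [65, 68, 64], n=197
χ² = (23−26.73)²/26.73 + (28−27.96)²/27.96 + (30−26.31)²/26.31 + (17−18.15)²/18.15 + (18−18.98)²/18.98 + (20−17.87)²/17.87 + (25−20.13)²/20.13 + (22−21.06)²/21.06 + (14−19.82)²/19.82 = 4.3434
df = 4
p-value (upper-tail) = 0.36152
At α=0.05: p ≥ α → fail to reject H₀

reject H₀: no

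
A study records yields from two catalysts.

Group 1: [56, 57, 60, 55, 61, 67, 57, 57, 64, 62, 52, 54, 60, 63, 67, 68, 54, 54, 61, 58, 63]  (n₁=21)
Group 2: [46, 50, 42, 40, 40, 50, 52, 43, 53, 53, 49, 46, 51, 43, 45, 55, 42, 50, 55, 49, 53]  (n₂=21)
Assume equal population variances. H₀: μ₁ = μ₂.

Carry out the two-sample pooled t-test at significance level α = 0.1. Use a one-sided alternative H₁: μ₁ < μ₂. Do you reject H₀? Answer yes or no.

reject H₀: no

x̄₁=59.524, s₁=4.697, n₁=21
x̄₂=47.952, s₂=4.894, n₂=21
s_p² = [20·4.697² + 20·4.894²]/40 = 23.0048
SE = √(s_p²·(1/21+1/21)) = 1.4802
t = (59.524−47.952)/1.4802 = 7.8176
df = 40
p-value (one-sided, H₁ less) = 1.00000
At α=0.1: p ≥ α → fail to reject H₀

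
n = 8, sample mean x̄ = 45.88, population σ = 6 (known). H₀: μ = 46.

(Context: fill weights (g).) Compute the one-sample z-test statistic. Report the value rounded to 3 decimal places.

test statistic = -0.057

SE = σ/√n = 6/√8 = 2.1213
z = (x̄−μ₀)/SE = (45.88−46)/2.1213 = -0.0566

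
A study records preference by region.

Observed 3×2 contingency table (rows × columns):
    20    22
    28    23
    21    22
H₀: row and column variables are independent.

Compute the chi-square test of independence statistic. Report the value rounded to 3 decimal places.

Row totals [42, 51, 43], col totals [69, 67], n=136
χ² = (20−21.31)²/21.31 + (22−20.69)²/20.69 + (28−25.88)²/25.88 + (23−25.12)²/25.12 + (21−21.82)²/21.82 + (22−21.18)²/21.18 = 0.5794
df = 2

test statistic = 0.579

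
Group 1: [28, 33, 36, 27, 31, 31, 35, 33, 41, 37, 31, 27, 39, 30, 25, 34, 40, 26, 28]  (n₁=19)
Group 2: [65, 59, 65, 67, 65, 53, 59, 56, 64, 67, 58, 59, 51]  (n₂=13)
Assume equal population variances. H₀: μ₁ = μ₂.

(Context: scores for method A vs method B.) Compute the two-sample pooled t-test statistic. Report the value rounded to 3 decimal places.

x̄₁=32.211, s₁=4.849, n₁=19
x̄₂=60.615, s₂=5.300, n₂=13
s_p² = [18·4.849² + 12·5.300²]/30 = 25.3412
SE = √(s_p²·(1/19+1/13)) = 1.8119
t = (32.211−60.615)/1.8119 = -15.6766
df = 30

test statistic = -15.677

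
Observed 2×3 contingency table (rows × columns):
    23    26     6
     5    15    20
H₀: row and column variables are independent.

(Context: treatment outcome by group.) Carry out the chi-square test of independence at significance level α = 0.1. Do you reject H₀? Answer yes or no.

reject H₀: yes

Row totals [55, 40], col totals [28, 41, 26], n=95
χ² = (23−16.21)²/16.21 + (26−23.74)²/23.74 + (6−15.05)²/15.05 + (5−11.79)²/11.79 + (15−17.26)²/17.26 + (20−10.95)²/10.95 = 20.1962
df = 2
p-value (upper-tail) = 0.00004
At α=0.1: p < α → reject H₀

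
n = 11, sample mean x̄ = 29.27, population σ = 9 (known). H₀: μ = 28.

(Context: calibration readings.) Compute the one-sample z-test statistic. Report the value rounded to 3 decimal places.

SE = σ/√n = 9/√11 = 2.7136
z = (x̄−μ₀)/SE = (29.27−28)/2.7136 = 0.4680

test statistic = 0.468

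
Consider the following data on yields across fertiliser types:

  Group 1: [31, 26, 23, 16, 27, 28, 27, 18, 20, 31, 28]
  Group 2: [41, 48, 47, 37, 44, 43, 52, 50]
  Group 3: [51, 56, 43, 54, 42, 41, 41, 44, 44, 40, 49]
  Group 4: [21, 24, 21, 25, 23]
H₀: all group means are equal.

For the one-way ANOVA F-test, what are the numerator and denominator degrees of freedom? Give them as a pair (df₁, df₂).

degrees of freedom = [3, 31]

k = 4 groups, N = 35 total
df = (k−1, N−k) = (4−1, 35−4) = (3, 31)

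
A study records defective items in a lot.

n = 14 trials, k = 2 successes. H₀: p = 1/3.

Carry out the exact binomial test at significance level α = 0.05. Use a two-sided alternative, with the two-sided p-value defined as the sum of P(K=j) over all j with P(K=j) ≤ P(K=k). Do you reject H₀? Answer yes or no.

reject H₀: no

Exact binomial: n=14, k=2, p₀=1/3=0.3333
P(X=j) = C(n,j)·p₀^j·(1−p₀)^(n−j); p = Σ P(X=j) over j with P(X=j) ≤ P(X=2)
p-value (two-sided) = 0.16295
At α=0.05: p ≥ α → fail to reject H₀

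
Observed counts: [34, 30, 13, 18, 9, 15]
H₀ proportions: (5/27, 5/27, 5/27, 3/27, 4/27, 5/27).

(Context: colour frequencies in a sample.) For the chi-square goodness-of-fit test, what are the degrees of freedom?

degrees of freedom = 5

df = k − 1 = 6 − 1 = 5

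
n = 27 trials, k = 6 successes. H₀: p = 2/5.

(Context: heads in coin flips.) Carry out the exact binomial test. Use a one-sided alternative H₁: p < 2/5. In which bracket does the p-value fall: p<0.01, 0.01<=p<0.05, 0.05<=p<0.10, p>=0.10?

Exact binomial: n=27, k=6, p₀=2/5=0.4000
P(X≤6) from Σ C(n,i)·p₀^i·(1−p₀)^(n−i)
p-value (one-sided, H₁ less) = 0.04209
→ bracket: 0.01<=p<0.05

p-value bracket: 0.01<=p<0.05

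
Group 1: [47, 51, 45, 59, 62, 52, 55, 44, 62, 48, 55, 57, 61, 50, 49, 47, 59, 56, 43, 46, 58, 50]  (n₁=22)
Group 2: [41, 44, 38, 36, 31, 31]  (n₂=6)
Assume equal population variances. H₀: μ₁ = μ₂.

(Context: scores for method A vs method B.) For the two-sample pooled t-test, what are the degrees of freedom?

df = n₁ + n₂ − 2 = 22 + 6 − 2 = 26

degrees of freedom = 26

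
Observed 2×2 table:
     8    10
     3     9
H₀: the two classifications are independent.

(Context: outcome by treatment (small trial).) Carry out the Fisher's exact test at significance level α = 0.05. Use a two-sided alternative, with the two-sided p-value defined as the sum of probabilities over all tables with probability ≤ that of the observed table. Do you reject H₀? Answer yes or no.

reject H₀: no

Margins: r₁=18, r₂=12, c₁=11, c₂=19, n=30
p_obs = C(18,8)·C(12,3)/C(30,11); sum pmf over tables with pmf ≤ p_obs
p-value (two-sided) = 0.44248
At α=0.05: p ≥ α → fail to reject H₀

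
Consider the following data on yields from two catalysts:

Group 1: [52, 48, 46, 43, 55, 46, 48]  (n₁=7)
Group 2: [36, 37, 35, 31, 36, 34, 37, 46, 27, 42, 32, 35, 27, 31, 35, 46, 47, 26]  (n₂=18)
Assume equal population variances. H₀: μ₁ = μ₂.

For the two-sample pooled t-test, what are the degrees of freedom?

df = n₁ + n₂ − 2 = 7 + 18 − 2 = 23

degrees of freedom = 23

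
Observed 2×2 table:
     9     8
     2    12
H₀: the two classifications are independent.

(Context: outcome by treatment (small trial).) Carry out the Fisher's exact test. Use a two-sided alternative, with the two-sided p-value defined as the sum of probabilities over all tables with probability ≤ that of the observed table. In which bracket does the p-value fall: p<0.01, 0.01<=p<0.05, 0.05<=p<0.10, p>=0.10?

Margins: r₁=17, r₂=14, c₁=11, c₂=20, n=31
p_obs = C(17,9)·C(14,2)/C(31,11); sum pmf over tables with pmf ≤ p_obs
p-value (two-sided) = 0.05703
→ bracket: 0.05<=p<0.10

p-value bracket: 0.05<=p<0.10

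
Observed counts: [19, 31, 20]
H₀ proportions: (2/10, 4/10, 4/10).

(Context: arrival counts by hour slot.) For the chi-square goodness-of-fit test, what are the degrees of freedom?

degrees of freedom = 2

df = k − 1 = 3 − 1 = 2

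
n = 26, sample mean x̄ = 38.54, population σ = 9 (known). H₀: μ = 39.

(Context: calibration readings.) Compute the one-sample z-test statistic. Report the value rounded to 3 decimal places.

test statistic = -0.261

SE = σ/√n = 9/√26 = 1.7650
z = (x̄−μ₀)/SE = (38.54−39)/1.7650 = -0.2606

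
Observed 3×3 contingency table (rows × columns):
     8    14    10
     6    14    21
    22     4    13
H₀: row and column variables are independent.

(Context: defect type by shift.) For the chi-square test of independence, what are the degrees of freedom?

df = (r−1)(c−1) = (3−1)·(3−1) = 4

degrees of freedom = 4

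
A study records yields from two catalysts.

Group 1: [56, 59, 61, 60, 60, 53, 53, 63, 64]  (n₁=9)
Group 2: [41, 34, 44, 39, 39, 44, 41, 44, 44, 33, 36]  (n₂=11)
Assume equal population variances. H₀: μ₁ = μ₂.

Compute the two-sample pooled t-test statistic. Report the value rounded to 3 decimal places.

test statistic = 10.344

x̄₁=58.778, s₁=3.993, n₁=9
x̄₂=39.909, s₂=4.110, n₂=11
s_p² = [8·3.993² + 10·4.110²]/18 = 16.4703
SE = √(s_p²·(1/9+1/11)) = 1.8241
t = (58.778−39.909)/1.8241 = 10.3441
df = 18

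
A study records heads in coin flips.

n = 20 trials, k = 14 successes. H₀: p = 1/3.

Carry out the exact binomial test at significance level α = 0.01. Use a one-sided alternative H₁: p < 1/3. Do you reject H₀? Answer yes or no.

reject H₀: no

Exact binomial: n=20, k=14, p₀=1/3=0.3333
P(X≤14) from Σ C(n,i)·p₀^i·(1−p₀)^(n−i)
p-value (one-sided, H₁ less) = 0.99983
At α=0.01: p ≥ α → fail to reject H₀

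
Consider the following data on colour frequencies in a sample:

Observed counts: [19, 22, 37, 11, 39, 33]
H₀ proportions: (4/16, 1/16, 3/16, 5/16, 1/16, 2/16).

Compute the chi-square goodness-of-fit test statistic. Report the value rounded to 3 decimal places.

n = 161; E_i = n·p_i = [40.25, 10.06, 30.19, 50.31, 10.06, 20.12]
χ² = (19−40.25)²/40.25 + (22−10.06)²/10.06 + (37−30.19)²/30.19 + (11−50.31)²/50.31 + (39−10.06)²/10.06 + (33−20.12)²/20.12 = 149.0903
df = 5

test statistic = 149.090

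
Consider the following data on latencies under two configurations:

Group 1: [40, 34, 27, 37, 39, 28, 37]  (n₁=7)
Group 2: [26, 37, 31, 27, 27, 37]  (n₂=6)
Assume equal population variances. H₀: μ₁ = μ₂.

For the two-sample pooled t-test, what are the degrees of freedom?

df = n₁ + n₂ − 2 = 7 + 6 − 2 = 11

degrees of freedom = 11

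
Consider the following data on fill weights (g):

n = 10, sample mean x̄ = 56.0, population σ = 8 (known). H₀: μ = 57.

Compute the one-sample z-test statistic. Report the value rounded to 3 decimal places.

SE = σ/√n = 8/√10 = 2.5298
z = (x̄−μ₀)/SE = (56.0−57)/2.5298 = -0.3953

test statistic = -0.395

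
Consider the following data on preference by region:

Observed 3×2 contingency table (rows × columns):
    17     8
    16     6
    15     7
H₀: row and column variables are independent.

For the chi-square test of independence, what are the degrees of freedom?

df = (r−1)(c−1) = (3−1)·(2−1) = 2

degrees of freedom = 2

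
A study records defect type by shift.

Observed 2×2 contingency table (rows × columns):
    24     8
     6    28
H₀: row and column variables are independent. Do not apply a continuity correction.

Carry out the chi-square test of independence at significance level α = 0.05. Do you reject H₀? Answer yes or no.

Row totals [32, 34], col totals [30, 36], n=66
χ² = (24−14.55)²/14.55 + (8−17.45)²/17.45 + (6−15.45)²/15.45 + (28−18.55)²/18.55 = 21.8706
df = 1
p-value (upper-tail) = 0.00000
At α=0.05: p < α → reject H₀

reject H₀: yes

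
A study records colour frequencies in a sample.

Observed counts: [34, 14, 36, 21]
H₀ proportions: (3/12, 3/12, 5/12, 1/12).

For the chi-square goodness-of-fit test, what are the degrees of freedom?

degrees of freedom = 3

df = k − 1 = 4 − 1 = 3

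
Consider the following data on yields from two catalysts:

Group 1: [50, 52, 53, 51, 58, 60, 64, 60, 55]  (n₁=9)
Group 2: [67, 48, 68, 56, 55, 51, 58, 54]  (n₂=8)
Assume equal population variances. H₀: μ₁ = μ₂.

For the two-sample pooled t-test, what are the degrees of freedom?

degrees of freedom = 15

df = n₁ + n₂ − 2 = 9 + 8 − 2 = 15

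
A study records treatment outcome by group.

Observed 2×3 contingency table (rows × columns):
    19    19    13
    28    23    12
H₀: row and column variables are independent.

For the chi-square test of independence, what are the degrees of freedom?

df = (r−1)(c−1) = (2−1)·(3−1) = 2

degrees of freedom = 2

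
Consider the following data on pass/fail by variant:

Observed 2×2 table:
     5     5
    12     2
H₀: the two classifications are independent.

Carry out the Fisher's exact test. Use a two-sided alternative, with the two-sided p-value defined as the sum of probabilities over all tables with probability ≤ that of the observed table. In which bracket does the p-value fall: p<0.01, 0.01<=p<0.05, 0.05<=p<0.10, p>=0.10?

p-value bracket: 0.05<=p<0.10

Margins: r₁=10, r₂=14, c₁=17, c₂=7, n=24
p_obs = C(10,5)·C(14,12)/C(24,17); sum pmf over tables with pmf ≤ p_obs
p-value (two-sided) = 0.08501
→ bracket: 0.05<=p<0.10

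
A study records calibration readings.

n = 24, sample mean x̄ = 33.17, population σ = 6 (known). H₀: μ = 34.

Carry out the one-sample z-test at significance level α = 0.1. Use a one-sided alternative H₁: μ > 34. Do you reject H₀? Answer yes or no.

SE = σ/√n = 6/√24 = 1.2247
z = (x̄−μ₀)/SE = (33.17−34)/1.2247 = -0.6777
p-value (one-sided, H₁ greater) = 0.75102
At α=0.1: p ≥ α → fail to reject H₀

reject H₀: no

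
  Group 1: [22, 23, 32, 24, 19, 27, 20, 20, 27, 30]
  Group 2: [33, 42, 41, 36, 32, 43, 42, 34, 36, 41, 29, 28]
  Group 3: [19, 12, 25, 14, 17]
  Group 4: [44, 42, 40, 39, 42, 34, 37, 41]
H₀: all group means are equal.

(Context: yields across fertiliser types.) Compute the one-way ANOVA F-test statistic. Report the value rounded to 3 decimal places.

Group means [24.40, 36.42, 17.40, 39.88], grand mean 31.057
SSB = Σnᵢ(x̄ᵢ−x̄)² = 2342.494; SSW = ΣΣ(x−x̄ᵢ)² = 661.392
MSB = 2342.494/3 = 780.8313; MSW = 661.392/31 = 21.3352
F = MSB/MSW = 36.5982
df = (3, 31)

test statistic = 36.598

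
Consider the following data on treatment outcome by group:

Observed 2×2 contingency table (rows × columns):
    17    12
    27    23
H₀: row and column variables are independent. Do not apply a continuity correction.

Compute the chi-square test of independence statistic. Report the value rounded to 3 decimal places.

test statistic = 0.159

Row totals [29, 50], col totals [44, 35], n=79
χ² = (17−16.15)²/16.15 + (12−12.85)²/12.85 + (27−27.85)²/27.85 + (23−22.15)²/22.15 = 0.1588
df = 1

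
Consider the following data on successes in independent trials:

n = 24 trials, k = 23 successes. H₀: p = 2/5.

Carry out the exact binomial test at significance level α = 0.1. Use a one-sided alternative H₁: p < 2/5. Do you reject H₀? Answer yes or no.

reject H₀: no

Exact binomial: n=24, k=23, p₀=2/5=0.4000
P(X≤23) from Σ C(n,i)·p₀^i·(1−p₀)^(n−i)
p-value (one-sided, H₁ less) = 1.00000
At α=0.1: p ≥ α → fail to reject H₀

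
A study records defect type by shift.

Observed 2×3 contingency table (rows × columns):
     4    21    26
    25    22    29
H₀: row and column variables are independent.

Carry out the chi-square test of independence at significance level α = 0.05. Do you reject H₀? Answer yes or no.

Row totals [51, 76], col totals [29, 43, 55], n=127
χ² = (4−11.65)²/11.65 + (21−17.27)²/17.27 + (26−22.09)²/22.09 + (25−17.35)²/17.35 + (22−25.73)²/25.73 + (29−32.91)²/32.91 = 10.8947
df = 2
p-value (upper-tail) = 0.00431
At α=0.05: p < α → reject H₀

reject H₀: yes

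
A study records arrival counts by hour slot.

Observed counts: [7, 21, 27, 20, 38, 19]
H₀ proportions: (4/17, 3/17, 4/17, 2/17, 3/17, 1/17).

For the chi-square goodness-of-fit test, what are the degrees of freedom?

degrees of freedom = 5

df = k − 1 = 6 − 1 = 5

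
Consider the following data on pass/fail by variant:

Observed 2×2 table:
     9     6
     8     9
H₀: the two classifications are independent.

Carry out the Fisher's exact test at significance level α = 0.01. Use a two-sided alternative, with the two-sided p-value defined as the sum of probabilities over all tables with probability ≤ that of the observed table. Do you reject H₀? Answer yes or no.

reject H₀: no

Margins: r₁=15, r₂=17, c₁=17, c₂=15, n=32
p_obs = C(15,9)·C(17,8)/C(32,17); sum pmf over tables with pmf ≤ p_obs
p-value (two-sided) = 0.50226
At α=0.01: p ≥ α → fail to reject H₀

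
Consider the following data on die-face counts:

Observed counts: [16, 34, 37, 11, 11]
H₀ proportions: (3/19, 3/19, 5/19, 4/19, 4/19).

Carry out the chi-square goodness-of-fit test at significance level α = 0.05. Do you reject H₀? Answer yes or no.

n = 109; E_i = n·p_i = [17.21, 17.21, 28.68, 22.95, 22.95]
χ² = (16−17.21)²/17.21 + (34−17.21)²/17.21 + (37−28.68)²/28.68 + (11−22.95)²/22.95 + (11−22.95)²/22.95 = 31.3153
df = 4
p-value (upper-tail) = 0.00000
At α=0.05: p < α → reject H₀

reject H₀: yes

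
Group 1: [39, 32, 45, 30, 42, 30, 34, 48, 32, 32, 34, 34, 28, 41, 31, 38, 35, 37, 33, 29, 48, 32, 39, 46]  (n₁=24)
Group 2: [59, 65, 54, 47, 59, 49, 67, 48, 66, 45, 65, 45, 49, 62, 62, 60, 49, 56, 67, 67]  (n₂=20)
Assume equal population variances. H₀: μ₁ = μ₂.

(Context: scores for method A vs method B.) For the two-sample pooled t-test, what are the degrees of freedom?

df = n₁ + n₂ − 2 = 24 + 20 − 2 = 42

degrees of freedom = 42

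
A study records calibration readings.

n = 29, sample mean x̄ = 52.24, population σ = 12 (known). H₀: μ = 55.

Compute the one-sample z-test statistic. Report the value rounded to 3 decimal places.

test statistic = -1.239

SE = σ/√n = 12/√29 = 2.2283
z = (x̄−μ₀)/SE = (52.24−55)/2.2283 = -1.2386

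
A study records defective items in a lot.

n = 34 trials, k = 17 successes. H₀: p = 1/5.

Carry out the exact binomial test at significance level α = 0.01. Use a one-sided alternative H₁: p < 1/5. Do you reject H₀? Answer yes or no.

Exact binomial: n=34, k=17, p₀=1/5=0.2000
P(X≤17) from Σ C(n,i)·p₀^i·(1−p₀)^(n−i)
p-value (one-sided, H₁ less) = 0.99998
At α=0.01: p ≥ α → fail to reject H₀

reject H₀: no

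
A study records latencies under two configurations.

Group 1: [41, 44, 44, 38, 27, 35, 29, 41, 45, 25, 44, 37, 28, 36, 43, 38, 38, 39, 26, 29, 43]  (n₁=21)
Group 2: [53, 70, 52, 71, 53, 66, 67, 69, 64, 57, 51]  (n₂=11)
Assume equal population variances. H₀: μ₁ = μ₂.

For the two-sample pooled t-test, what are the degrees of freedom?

df = n₁ + n₂ − 2 = 21 + 11 − 2 = 30

degrees of freedom = 30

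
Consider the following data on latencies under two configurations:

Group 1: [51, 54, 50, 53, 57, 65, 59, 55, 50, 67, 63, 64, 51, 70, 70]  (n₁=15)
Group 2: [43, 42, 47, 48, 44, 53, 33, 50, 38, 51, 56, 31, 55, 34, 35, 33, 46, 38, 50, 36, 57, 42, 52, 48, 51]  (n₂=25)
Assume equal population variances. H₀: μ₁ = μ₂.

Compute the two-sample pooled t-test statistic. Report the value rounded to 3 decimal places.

test statistic = 5.571

x̄₁=58.600, s₁=7.327, n₁=15
x̄₂=44.520, s₂=7.969, n₂=25
s_p² = [14·7.327² + 24·7.969²]/38 = 59.8905
SE = √(s_p²·(1/15+1/25)) = 2.5275
t = (58.600−44.520)/2.5275 = 5.5707
df = 38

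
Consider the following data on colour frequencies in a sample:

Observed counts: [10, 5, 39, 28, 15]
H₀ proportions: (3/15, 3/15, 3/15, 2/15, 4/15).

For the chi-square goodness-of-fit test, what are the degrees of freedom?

degrees of freedom = 4

df = k − 1 = 5 − 1 = 4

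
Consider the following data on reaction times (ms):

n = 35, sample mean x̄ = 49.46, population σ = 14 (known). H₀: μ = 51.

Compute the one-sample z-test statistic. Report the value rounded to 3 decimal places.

SE = σ/√n = 14/√35 = 2.3664
z = (x̄−μ₀)/SE = (49.46−51)/2.3664 = -0.6508

test statistic = -0.651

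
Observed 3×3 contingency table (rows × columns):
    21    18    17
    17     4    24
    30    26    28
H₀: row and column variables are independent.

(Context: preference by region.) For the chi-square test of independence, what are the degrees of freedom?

df = (r−1)(c−1) = (3−1)·(3−1) = 4

degrees of freedom = 4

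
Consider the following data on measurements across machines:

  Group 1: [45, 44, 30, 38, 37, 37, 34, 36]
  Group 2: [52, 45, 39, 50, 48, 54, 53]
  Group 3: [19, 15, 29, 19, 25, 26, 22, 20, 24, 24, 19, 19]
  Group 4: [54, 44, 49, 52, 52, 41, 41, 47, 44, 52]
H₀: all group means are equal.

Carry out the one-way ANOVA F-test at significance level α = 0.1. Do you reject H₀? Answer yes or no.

reject H₀: yes

Group means [37.62, 48.71, 21.75, 47.60], grand mean 37.270
SSB = Σnᵢ(x̄ᵢ−x̄)² = 4875.344; SSW = ΣΣ(x−x̄ᵢ)² = 721.954
MSB = 4875.344/3 = 1625.1146; MSW = 721.954/33 = 21.8774
F = MSB/MSW = 74.2829
df = (3, 33)
p-value (upper-tail) = 0.00000
At α=0.1: p < α → reject H₀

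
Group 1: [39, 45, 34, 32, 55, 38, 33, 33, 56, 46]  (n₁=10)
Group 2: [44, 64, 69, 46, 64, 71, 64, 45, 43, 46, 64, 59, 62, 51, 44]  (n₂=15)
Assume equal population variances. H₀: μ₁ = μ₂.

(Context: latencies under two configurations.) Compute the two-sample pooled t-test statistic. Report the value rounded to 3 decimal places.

test statistic = -3.640

x̄₁=41.100, s₁=9.024, n₁=10
x̄₂=55.733, s₂=10.340, n₂=15
s_p² = [9·9.024² + 14·10.340²]/23 = 96.9493
SE = √(s_p²·(1/10+1/15)) = 4.0197
t = (41.100−55.733)/4.0197 = -3.6404
df = 23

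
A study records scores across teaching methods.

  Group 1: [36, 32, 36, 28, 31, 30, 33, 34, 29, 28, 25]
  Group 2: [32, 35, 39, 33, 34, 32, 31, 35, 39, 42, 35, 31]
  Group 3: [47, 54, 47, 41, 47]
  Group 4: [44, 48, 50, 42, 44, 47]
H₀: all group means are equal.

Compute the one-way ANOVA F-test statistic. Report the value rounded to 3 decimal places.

Group means [31.09, 34.83, 47.20, 45.83], grand mean 37.382
SSB = Σnᵢ(x̄ᵢ−x̄)² = 1423.820; SSW = ΣΣ(x−x̄ᵢ)² = 388.209
MSB = 1423.820/3 = 474.6068; MSW = 388.209/30 = 12.9403
F = MSB/MSW = 36.6766
df = (3, 30)

test statistic = 36.677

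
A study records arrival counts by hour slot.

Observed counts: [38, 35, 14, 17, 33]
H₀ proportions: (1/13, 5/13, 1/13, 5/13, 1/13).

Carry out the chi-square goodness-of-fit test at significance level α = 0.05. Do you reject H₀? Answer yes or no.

reject H₀: yes

n = 137; E_i = n·p_i = [10.54, 52.69, 10.54, 52.69, 10.54]
χ² = (38−10.54)²/10.54 + (35−52.69)²/52.69 + (14−10.54)²/10.54 + (17−52.69)²/52.69 + (33−10.54)²/10.54 = 150.6891
df = 4
p-value (upper-tail) = 0.00000
At α=0.05: p < α → reject H₀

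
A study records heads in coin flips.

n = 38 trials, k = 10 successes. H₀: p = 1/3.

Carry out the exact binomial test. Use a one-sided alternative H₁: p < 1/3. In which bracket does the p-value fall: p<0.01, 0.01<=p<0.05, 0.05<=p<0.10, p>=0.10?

Exact binomial: n=38, k=10, p₀=1/3=0.3333
P(X≤10) from Σ C(n,i)·p₀^i·(1−p₀)^(n−i)
p-value (one-sided, H₁ less) = 0.23082
→ bracket: p>=0.10

p-value bracket: p>=0.10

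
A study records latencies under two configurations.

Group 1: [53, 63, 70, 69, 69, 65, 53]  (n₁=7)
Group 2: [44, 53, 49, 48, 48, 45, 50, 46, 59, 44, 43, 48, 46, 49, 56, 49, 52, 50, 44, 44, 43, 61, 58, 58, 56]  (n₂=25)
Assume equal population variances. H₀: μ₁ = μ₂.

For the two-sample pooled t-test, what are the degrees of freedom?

degrees of freedom = 30

df = n₁ + n₂ − 2 = 7 + 25 − 2 = 30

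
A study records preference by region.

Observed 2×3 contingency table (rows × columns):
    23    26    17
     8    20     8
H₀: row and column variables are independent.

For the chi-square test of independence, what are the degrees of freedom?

degrees of freedom = 2

df = (r−1)(c−1) = (2−1)·(3−1) = 2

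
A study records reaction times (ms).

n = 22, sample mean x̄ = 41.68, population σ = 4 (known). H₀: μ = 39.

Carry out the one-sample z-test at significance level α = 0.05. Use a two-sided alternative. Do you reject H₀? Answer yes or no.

SE = σ/√n = 4/√22 = 0.8528
z = (x̄−μ₀)/SE = (41.68−39)/0.8528 = 3.1426
p-value (two-sided) = 0.00167
At α=0.05: p < α → reject H₀

reject H₀: yes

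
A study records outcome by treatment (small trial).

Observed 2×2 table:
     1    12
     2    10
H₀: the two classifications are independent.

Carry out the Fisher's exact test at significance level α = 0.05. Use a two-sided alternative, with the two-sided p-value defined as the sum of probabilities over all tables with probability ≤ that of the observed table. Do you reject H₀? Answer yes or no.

Margins: r₁=13, r₂=12, c₁=3, c₂=22, n=25
p_obs = C(13,1)·C(12,2)/C(25,3); sum pmf over tables with pmf ≤ p_obs
p-value (two-sided) = 0.59304
At α=0.05: p ≥ α → fail to reject H₀

reject H₀: no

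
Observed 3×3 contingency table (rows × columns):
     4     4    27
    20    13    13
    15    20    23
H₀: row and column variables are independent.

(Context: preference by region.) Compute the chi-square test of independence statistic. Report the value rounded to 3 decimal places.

test statistic = 23.060

Row totals [35, 46, 58], col totals [39, 37, 63], n=139
χ² = (4−9.82)²/9.82 + (4−9.32)²/9.32 + (27−15.86)²/15.86 + (20−12.91)²/12.91 + (13−12.24)²/12.24 + (13−20.85)²/20.85 + (15−16.27)²/16.27 + (20−15.44)²/15.44 + (23−26.29)²/26.29 = 23.0603
df = 4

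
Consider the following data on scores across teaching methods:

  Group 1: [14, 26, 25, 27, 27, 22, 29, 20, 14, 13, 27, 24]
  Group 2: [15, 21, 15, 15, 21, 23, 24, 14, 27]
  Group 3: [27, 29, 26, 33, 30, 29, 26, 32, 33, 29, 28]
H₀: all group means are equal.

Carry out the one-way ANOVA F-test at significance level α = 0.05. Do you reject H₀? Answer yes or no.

reject H₀: yes

Group means [22.33, 19.44, 29.27], grand mean 23.906
SSB = Σnᵢ(x̄ᵢ−x̄)² = 525.648; SSW = ΣΣ(x−x̄ᵢ)² = 613.071
MSB = 525.648/2 = 262.8240; MSW = 613.071/29 = 21.1404
F = MSB/MSW = 12.4323
df = (2, 29)
p-value (upper-tail) = 0.00013
At α=0.05: p < α → reject H₀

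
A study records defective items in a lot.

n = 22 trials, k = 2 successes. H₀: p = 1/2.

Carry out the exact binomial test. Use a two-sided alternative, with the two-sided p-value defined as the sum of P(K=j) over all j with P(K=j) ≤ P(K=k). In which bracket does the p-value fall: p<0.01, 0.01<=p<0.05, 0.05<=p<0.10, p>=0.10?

Exact binomial: n=22, k=2, p₀=1/2=0.5000
P(X=j) = C(n,j)·p₀^j·(1−p₀)^(n−j); p = Σ P(X=j) over j with P(X=j) ≤ P(X=2)
p-value (two-sided) = 0.00012
→ bracket: p<0.01

p-value bracket: p<0.01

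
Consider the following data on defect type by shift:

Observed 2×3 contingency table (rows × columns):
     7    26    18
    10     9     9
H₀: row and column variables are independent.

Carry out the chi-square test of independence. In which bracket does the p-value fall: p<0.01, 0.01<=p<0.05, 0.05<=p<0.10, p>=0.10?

Row totals [51, 28], col totals [17, 35, 27], n=79
χ² = (7−10.97)²/10.97 + (26−22.59)²/22.59 + (18−17.43)²/17.43 + (10−6.03)²/6.03 + (9−12.41)²/12.41 + (9−9.57)²/9.57 = 5.5618
df = 2
p-value (upper-tail) = 0.06198
→ bracket: 0.05<=p<0.10

p-value bracket: 0.05<=p<0.10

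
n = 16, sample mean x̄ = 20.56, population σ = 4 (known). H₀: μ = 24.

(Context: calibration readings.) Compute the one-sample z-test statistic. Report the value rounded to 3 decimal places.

SE = σ/√n = 4/√16 = 1.0000
z = (x̄−μ₀)/SE = (20.56−24)/1.0000 = -3.4400

test statistic = -3.440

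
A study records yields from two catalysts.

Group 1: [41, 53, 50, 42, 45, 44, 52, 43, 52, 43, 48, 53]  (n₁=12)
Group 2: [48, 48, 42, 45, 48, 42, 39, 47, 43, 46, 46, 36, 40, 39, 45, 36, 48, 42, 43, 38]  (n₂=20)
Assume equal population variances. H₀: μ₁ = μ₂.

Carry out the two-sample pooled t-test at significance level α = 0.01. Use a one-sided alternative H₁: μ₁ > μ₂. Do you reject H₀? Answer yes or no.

reject H₀: yes

x̄₁=47.167, s₁=4.648, n₁=12
x̄₂=43.050, s₂=4.032, n₂=20
s_p² = [11·4.648² + 19·4.032²]/30 = 18.2206
SE = √(s_p²·(1/12+1/20)) = 1.5587
t = (47.167−43.050)/1.5587 = 2.6412
df = 30
p-value (one-sided, H₁ greater) = 0.00650
At α=0.01: p < α → reject H₀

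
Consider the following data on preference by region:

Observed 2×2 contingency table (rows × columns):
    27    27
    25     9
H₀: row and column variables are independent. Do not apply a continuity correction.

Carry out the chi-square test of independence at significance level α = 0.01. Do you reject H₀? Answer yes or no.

Row totals [54, 34], col totals [52, 36], n=88
χ² = (27−31.91)²/31.91 + (27−22.09)²/22.09 + (25−20.09)²/20.09 + (9−13.91)²/13.91 = 4.7783
df = 1
p-value (upper-tail) = 0.02882
At α=0.01: p ≥ α → fail to reject H₀

reject H₀: no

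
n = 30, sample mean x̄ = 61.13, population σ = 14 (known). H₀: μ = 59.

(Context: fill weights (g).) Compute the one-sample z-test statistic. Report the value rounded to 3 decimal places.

SE = σ/√n = 14/√30 = 2.5560
z = (x̄−μ₀)/SE = (61.13−59)/2.5560 = 0.8333

test statistic = 0.833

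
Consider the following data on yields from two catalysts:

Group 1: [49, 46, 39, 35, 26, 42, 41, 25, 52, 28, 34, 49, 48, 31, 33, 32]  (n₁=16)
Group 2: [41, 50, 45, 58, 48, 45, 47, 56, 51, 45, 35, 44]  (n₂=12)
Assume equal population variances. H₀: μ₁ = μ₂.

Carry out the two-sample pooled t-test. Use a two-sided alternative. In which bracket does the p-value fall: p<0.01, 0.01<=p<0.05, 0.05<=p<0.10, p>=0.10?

p-value bracket: p<0.01

x̄₁=38.125, s₁=8.853, n₁=16
x̄₂=47.083, s₂=6.244, n₂=12
s_p² = [15·8.853² + 11·6.244²]/26 = 61.7179
SE = √(s_p²·(1/16+1/12)) = 3.0001
t = (38.125−47.083)/3.0001 = -2.9860
df = 26
p-value (two-sided) = 0.00609
→ bracket: p<0.01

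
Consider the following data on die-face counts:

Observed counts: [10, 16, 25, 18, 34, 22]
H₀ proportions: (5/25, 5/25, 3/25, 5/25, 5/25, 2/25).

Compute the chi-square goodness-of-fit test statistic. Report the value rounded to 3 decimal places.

test statistic = 38.507

n = 125; E_i = n·p_i = [25.00, 25.00, 15.00, 25.00, 25.00, 10.00]
χ² = (10−25.00)²/25.00 + (16−25.00)²/25.00 + (25−15.00)²/15.00 + (18−25.00)²/25.00 + (34−25.00)²/25.00 + (22−10.00)²/10.00 = 38.5067
df = 5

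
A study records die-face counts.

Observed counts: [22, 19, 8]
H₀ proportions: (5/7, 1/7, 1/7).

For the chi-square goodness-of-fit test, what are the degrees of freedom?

degrees of freedom = 2

df = k − 1 = 3 − 1 = 2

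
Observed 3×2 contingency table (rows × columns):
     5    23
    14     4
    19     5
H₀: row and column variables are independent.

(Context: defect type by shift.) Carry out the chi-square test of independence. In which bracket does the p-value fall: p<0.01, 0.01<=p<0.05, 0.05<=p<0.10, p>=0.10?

Row totals [28, 18, 24], col totals [38, 32], n=70
χ² = (5−15.20)²/15.20 + (23−12.80)²/12.80 + (14−9.77)²/9.77 + (4−8.23)²/8.23 + (19−13.03)²/13.03 + (5−10.97)²/10.97 = 24.9628
df = 2
p-value (upper-tail) = 0.00000
→ bracket: p<0.01

p-value bracket: p<0.01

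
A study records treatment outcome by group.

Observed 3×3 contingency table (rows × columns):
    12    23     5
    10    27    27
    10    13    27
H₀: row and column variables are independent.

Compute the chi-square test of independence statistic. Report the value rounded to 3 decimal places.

Row totals [40, 64, 50], col totals [32, 63, 59], n=154
χ² = (12−8.31)²/8.31 + (23−16.36)²/16.36 + (5−15.32)²/15.32 + (10−13.30)²/13.30 + (27−26.18)²/26.18 + (27−24.52)²/24.52 + (10−10.39)²/10.39 + (13−20.45)²/20.45 + (27−19.16)²/19.16 = 18.3224
df = 4

test statistic = 18.322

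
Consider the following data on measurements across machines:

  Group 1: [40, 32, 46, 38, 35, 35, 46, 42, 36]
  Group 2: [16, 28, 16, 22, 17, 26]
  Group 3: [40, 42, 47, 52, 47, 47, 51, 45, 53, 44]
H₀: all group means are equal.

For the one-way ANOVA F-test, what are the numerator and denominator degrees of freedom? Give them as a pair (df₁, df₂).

k = 3 groups, N = 25 total
df = (k−1, N−k) = (3−1, 25−3) = (2, 22)

degrees of freedom = [2, 22]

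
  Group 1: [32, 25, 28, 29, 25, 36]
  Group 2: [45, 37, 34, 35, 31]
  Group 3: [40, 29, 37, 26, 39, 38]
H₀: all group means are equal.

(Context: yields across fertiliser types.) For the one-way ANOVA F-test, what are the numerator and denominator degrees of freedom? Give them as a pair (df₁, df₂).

k = 3 groups, N = 17 total
df = (k−1, N−k) = (3−1, 17−3) = (2, 14)

degrees of freedom = [2, 14]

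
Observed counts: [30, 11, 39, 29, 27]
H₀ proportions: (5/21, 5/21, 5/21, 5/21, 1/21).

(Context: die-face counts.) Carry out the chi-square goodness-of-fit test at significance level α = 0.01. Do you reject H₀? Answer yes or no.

n = 136; E_i = n·p_i = [32.38, 32.38, 32.38, 32.38, 6.48]
χ² = (30−32.38)²/32.38 + (11−32.38)²/32.38 + (39−32.38)²/32.38 + (29−32.38)²/32.38 + (27−6.48)²/6.48 = 81.0412
df = 4
p-value (upper-tail) = 0.00000
At α=0.01: p < α → reject H₀

reject H₀: yes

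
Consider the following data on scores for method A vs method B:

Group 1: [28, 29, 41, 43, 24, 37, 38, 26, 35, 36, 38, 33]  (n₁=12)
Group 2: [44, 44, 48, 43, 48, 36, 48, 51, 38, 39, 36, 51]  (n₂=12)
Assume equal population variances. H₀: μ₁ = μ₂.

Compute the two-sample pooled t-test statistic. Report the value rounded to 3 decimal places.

x̄₁=34.000, s₁=6.045, n₁=12
x̄₂=43.833, s₂=5.524, n₂=12
s_p² = [11·6.045² + 11·5.524²]/22 = 33.5303
SE = √(s_p²·(1/12+1/12)) = 2.3640
t = (34.000−43.833)/2.3640 = -4.1597
df = 22

test statistic = -4.160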